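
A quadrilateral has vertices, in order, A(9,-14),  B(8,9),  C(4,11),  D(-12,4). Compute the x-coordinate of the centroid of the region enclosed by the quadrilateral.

31/21

Apply the surveyor's formula. First the cross-terms c_i = x_i·y_{i+1} − x_{i+1}·y_i:
  193, 52, 148, 132  ⇒  2A = 525, A = 262.5.
Then Σ (x_i + x_{i+1})·c_i = 2325, so x̄ = 2325 / (6·262.5) = 31/21.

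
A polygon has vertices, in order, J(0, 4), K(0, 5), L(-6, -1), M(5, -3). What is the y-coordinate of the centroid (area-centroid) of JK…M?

16/73

Apply the shoelace (surveyor's) formula. First the cross-terms c_i = x_i·y_{i+1} − x_{i+1}·y_i:
  0, 30, 23, 20  ⇒  2A = 73, A = 36.5.
Then Σ (y_i + y_{i+1})·c_i = 48, so ȳ = 48 / (6·36.5) = 16/73.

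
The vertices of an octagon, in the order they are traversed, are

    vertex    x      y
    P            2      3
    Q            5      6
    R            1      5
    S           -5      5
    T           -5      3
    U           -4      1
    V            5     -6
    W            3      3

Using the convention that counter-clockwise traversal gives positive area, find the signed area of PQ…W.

59

Apply Gauss's area formula: 2A = Σ (x_i·y_{i+1} − x_{i+1}·y_i), indices taken mod 8.
P→Q: (2)(6) − (5)(3) = -3
Q→R: (5)(5) − (1)(6) = 19
R→S: (1)(5) − (-5)(5) = 30
S→T: (-5)(3) − (-5)(5) = 10
T→U: (-5)(1) − (-4)(3) = 7
U→V: (-4)(-6) − (5)(1) = 19
V→W: (5)(3) − (3)(-6) = 33
W→P: (3)(3) − (2)(3) = 3
Σ = 118
Signed area = Σ/2 = 59 (positive ⇒ counter-clockwise traversal).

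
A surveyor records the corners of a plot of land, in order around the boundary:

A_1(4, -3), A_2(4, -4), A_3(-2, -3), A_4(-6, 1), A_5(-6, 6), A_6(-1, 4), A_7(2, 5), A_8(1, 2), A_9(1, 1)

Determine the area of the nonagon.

Apply Gauss's area formula: 2A = Σ (x_i·y_{i+1} − x_{i+1}·y_i), indices taken mod 9.
Σ = (-4) + (-20) + (-20) + (-30) + (-18) + (-13) + (-1) + (-1) + (-7) = -114
Area = |Σ|/2 = 57.

57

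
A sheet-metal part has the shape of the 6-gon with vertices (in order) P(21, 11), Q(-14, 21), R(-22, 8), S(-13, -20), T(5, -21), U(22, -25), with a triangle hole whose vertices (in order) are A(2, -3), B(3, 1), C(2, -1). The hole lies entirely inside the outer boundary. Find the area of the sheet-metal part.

1482

Outer boundary:
Apply the surveyor's formula: 2A = Σ (x_i·y_{i+1} − x_{i+1}·y_i), indices taken mod 6.
Cross-terms: 595, 350, 544, 373, 337, 767  ⇒  Σ = 2966
Area = |Σ|/2 = 1483.
Hole:
A→B: (2)(1) − (3)(-3) = 11
B→C: (3)(-1) − (2)(1) = -5
C→A: (2)(-3) − (2)(-1) = -4
Σ = 2
Area = |Σ|/2 = 1.
Net area = 1483 − 1 = 1482.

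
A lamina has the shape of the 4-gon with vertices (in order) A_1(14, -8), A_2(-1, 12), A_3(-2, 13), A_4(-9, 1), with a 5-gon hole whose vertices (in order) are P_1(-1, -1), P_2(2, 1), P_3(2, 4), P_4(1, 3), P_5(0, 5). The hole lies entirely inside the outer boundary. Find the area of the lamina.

Outer boundary:
Σ = (160) + (11) + (115) + (58) = 344
Area = |Σ|/2 = 172.
Hole:
Σ = (1) + (6) + (2) + (5) + (5) = 19
Area = |Σ|/2 = 9.5.
Net area = 172 − 9.5 = 162.5.

162.5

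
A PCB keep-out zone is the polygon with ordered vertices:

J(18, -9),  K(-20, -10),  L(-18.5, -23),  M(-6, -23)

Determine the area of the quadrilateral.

335.25

Apply Gauss's area formula: 2A = Σ (x_i·y_{i+1} − x_{i+1}·y_i), indices taken mod 4.
Cross-terms: -360, 275, 287.5, 468  ⇒  Σ = 670.5
Area = |Σ|/2 = 335.25.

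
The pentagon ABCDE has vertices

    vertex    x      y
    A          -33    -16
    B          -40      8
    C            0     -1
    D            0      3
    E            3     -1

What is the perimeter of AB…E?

|AB| = √((-7)² + (24)²) = √625 = 25
|BC| = √((40)² + (-9)²) = √1681 = 41
|CD| = √((0)² + (4)²) = √16 = 4
|DE| = √((3)² + (-4)²) = √25 = 5
|EA| = √((-36)² + (-15)²) = √1521 = 39
Perimeter = 25 + 41 + 4 + 5 + 39 = 114.

114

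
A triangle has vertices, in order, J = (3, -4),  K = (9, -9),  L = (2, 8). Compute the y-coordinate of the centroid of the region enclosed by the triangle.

Apply the shoelace formula. First the cross-terms c_i = x_i·y_{i+1} − x_{i+1}·y_i:
  9, 90, -32  ⇒  2A = 67, A = 33.5.
Then Σ (y_i + y_{i+1})·c_i = -335, so ȳ = -335 / (6·33.5) = -5/3.

-5/3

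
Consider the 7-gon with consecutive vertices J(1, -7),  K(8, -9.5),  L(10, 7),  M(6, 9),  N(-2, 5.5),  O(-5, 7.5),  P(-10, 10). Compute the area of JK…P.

197

Cross-terms: 46.5, 151, 48, 51, 12.5, 25, 60  ⇒  Σ = 394
Area = |Σ|/2 = 197.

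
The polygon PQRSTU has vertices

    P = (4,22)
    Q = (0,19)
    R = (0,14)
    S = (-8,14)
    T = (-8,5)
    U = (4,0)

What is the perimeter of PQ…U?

62

|PQ| = √((-4)² + (-3)²) = √25 = 5
|QR| = √((0)² + (-5)²) = √25 = 5
|RS| = √((-8)² + (0)²) = √64 = 8
|ST| = √((0)² + (-9)²) = √81 = 9
|TU| = √((12)² + (-5)²) = √169 = 13
|UP| = √((0)² + (22)²) = √484 = 22
Perimeter = 5 + 5 + 8 + 9 + 13 + 22 = 62.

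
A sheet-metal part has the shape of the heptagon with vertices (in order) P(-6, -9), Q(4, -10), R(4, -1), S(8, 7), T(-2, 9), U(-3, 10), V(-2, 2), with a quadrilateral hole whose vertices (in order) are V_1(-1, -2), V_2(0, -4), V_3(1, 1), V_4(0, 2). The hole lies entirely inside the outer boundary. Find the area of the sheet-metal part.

Outer boundary:
Apply the surveyor's formula: 2A = Σ (x_i·y_{i+1} − x_{i+1}·y_i), indices taken mod 7.
Σ = (96) + (36) + (36) + (86) + (7) + (14) + (30) = 305
Area = |Σ|/2 = 152.5.
Hole:
Apply the surveyor's formula: 2A = Σ (x_i·y_{i+1} − x_{i+1}·y_i), indices taken mod 4.
Σ = (4) + (4) + (2) + (2) = 12
Area = |Σ|/2 = 6.
Net area = 152.5 − 6 = 146.5.

146.5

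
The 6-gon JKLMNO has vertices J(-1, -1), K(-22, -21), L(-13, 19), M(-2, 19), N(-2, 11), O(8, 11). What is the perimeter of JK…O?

|JK| = √((-21)² + (-20)²) = √841 = 29
|KL| = √((9)² + (40)²) = √1681 = 41
|LM| = √((11)² + (0)²) = √121 = 11
|MN| = √((0)² + (-8)²) = √64 = 8
|NO| = √((10)² + (0)²) = √100 = 10
|OJ| = √((-9)² + (-12)²) = √225 = 15
Perimeter = 29 + 41 + 11 + 8 + 10 + 15 = 114.

114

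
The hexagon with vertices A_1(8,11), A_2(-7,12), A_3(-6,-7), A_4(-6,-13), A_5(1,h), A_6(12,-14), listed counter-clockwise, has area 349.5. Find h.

-7

Write out the shoelace sum; only the two edges meeting at A_5 involve h:
2·Area = [((-6)·h − 1·(-13)) + (1·(-14) − 12·h)] + 574
       = -18·h + 573 = 699
⇒ h = -7.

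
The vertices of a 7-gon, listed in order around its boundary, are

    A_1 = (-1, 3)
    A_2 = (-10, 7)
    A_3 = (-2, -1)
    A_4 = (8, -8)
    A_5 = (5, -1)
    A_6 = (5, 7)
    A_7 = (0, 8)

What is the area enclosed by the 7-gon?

95.5

Σ = (23) + (24) + (24) + (32) + (40) + (40) + (8) = 191
Area = |Σ|/2 = 95.5.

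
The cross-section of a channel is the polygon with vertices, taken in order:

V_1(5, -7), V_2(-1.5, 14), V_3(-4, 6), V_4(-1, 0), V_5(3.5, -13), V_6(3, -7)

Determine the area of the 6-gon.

77

Apply the shoelace (surveyor's) formula: 2A = Σ (x_i·y_{i+1} − x_{i+1}·y_i), indices taken mod 6.
Σ = (59.5) + (47) + (6) + (13) + (14.5) + (14) = 154
Area = |Σ|/2 = 77.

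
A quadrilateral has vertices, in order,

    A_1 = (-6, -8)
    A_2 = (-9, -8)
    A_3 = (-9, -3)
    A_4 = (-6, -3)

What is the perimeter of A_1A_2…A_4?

|A_1A_2| = √((-3)² + (0)²) = √9 = 3
|A_2A_3| = √((0)² + (5)²) = √25 = 5
|A_3A_4| = √((3)² + (0)²) = √9 = 3
|A_4A_1| = √((0)² + (-5)²) = √25 = 5
Perimeter = 3 + 5 + 3 + 5 = 16.

16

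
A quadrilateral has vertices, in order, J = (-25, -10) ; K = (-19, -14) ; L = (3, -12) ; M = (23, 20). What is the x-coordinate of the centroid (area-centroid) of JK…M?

Apply the shoelace formula. First the cross-terms c_i = x_i·y_{i+1} − x_{i+1}·y_i:
  160, 270, 336, 270  ⇒  2A = 1036, A = 518.
Then Σ (x_i + x_{i+1})·c_i = -3164, so x̄ = -3164 / (6·518) = -113/111.

-113/111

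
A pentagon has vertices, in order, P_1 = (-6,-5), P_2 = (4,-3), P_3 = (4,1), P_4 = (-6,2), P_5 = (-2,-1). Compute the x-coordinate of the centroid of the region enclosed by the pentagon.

-44/123

Apply Gauss's area formula. First the cross-terms c_i = x_i·y_{i+1} − x_{i+1}·y_i:
  38, 16, 14, 10, 4  ⇒  2A = 82, A = 41.
Then Σ (x_i + x_{i+1})·c_i = -88, so x̄ = -88 / (6·41) = -44/123.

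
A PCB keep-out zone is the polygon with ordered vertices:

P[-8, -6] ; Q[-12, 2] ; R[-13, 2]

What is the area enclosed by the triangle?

4

Apply the shoelace (surveyor's) formula: 2A = Σ (x_i·y_{i+1} − x_{i+1}·y_i), indices taken mod 3.
Σ = (-88) + (2) + (94) = 8
Area = |Σ|/2 = 4.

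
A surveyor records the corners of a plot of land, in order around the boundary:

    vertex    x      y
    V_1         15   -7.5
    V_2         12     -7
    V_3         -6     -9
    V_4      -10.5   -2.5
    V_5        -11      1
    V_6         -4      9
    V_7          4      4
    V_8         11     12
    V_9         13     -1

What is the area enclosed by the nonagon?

Cross-terms: -15, -150, -79.5, -38, -95, -52, 4, -167, -82.5  ⇒  Σ = -675
Area = |Σ|/2 = 337.5.

337.5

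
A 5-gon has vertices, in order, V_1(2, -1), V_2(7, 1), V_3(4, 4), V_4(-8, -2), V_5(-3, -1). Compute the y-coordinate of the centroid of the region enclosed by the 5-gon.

19/24

Apply the shoelace formula. First the cross-terms c_i = x_i·y_{i+1} − x_{i+1}·y_i:
  9, 24, 24, 2, 5  ⇒  2A = 64, A = 32.
Then Σ (y_i + y_{i+1})·c_i = 152, so ȳ = 152 / (6·32) = 19/24.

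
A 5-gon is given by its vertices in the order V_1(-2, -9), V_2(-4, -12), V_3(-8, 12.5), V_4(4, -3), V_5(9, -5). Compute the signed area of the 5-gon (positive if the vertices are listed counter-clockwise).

Apply the shoelace (surveyor's) formula: 2A = Σ (x_i·y_{i+1} − x_{i+1}·y_i), indices taken mod 5.
Cross-terms: -12, -146, -26, 7, -91  ⇒  Σ = -268
Signed area = Σ/2 = -134 (negative ⇒ clockwise traversal).

-134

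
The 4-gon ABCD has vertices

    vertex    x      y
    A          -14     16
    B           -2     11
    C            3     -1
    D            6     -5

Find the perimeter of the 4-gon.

|AB| = √((12)² + (-5)²) = √169 = 13
|BC| = √((5)² + (-12)²) = √169 = 13
|CD| = √((3)² + (-4)²) = √25 = 5
|DA| = √((-20)² + (21)²) = √841 = 29
Perimeter = 13 + 13 + 5 + 29 = 60.

60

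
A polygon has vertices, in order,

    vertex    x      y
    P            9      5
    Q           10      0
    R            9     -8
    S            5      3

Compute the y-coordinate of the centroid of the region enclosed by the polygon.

-0.2

Apply the shoelace (surveyor's) formula. First the cross-terms c_i = x_i·y_{i+1} − x_{i+1}·y_i:
  -50, -80, 67, -2  ⇒  2A = -65, A = -32.5.
Then Σ (y_i + y_{i+1})·c_i = 39, so ȳ = 39 / (6·(-32.5)) = -0.2.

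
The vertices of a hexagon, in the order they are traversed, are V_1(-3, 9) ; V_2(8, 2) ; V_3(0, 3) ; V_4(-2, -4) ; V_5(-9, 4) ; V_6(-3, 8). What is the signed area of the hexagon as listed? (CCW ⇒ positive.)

-77.5

Σ = (-78) + (24) + (6) + (-44) + (-60) + (-3) = -155
Signed area = Σ/2 = -77.5 (negative ⇒ clockwise traversal).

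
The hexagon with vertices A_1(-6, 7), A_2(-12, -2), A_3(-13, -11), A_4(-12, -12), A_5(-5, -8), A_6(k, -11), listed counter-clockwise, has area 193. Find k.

Write out the shoelace sum; only the two edges meeting at A_6 involve k:
2·Area = [((-5)·(-11) − k·(-8)) + (k·7 − (-6)·(-11))] + 262
       = 15·k + 251 = 386
⇒ k = 9.

9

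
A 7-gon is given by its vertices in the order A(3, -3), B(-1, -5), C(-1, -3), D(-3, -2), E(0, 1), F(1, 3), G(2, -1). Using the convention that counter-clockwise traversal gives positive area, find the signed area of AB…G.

-20.5

Apply the shoelace formula: 2A = Σ (x_i·y_{i+1} − x_{i+1}·y_i), indices taken mod 7.
Σ = (-18) + (-2) + (-7) + (-3) + (-1) + (-7) + (-3) = -41
Signed area = Σ/2 = -20.5 (negative ⇒ clockwise traversal).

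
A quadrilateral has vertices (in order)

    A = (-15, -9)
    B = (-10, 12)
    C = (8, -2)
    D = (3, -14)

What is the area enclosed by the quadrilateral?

344.5

Apply the surveyor's formula: 2A = Σ (x_i·y_{i+1} − x_{i+1}·y_i), indices taken mod 4.
Cross-terms: -270, -76, -106, -237  ⇒  Σ = -689
Area = |Σ|/2 = 344.5.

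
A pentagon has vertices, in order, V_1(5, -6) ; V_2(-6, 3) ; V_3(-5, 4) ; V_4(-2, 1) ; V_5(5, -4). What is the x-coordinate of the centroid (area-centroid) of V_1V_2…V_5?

Apply Gauss's area formula. First the cross-terms c_i = x_i·y_{i+1} − x_{i+1}·y_i:
  -21, -9, 3, 3, -10  ⇒  2A = -34, A = -17.
Then Σ (x_i + x_{i+1})·c_i = 8, so x̄ = 8 / (6·(-17)) = -4/51.

-4/51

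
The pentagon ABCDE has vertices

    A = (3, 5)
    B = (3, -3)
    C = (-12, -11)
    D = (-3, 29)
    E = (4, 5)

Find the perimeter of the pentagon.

|AB| = √((0)² + (-8)²) = √64 = 8
|BC| = √((-15)² + (-8)²) = √289 = 17
|CD| = √((9)² + (40)²) = √1681 = 41
|DE| = √((7)² + (-24)²) = √625 = 25
|EA| = √((-1)² + (0)²) = √1 = 1
Perimeter = 8 + 17 + 41 + 25 + 1 = 92.

92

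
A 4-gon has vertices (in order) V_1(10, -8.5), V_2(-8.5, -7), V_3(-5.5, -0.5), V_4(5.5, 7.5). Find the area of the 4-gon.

Apply the shoelace formula: 2A = Σ (x_i·y_{i+1} − x_{i+1}·y_i), indices taken mod 4.
Σ = (-142.25) + (-34.25) + (-38.5) + (-121.75) = -336.75
Area = |Σ|/2 = 168.375.

168.375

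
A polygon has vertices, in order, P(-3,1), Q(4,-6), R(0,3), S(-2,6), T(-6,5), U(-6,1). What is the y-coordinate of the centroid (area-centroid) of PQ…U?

Apply Gauss's area formula. First the cross-terms c_i = x_i·y_{i+1} − x_{i+1}·y_i:
  14, 12, 6, 26, 24, -3  ⇒  2A = 79, A = 39.5.
Then Σ (y_i + y_{i+1})·c_i = 372, so ȳ = 372 / (6·39.5) = 124/79.

124/79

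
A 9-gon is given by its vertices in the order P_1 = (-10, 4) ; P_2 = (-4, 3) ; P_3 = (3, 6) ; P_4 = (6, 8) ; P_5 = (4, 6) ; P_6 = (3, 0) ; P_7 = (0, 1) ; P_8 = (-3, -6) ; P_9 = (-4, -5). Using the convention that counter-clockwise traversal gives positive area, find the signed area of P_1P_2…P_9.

Apply the shoelace formula: 2A = Σ (x_i·y_{i+1} − x_{i+1}·y_i), indices taken mod 9.
P_1→P_2: (-10)(3) − (-4)(4) = -14
P_2→P_3: (-4)(6) − (3)(3) = -33
P_3→P_4: (3)(8) − (6)(6) = -12
P_4→P_5: (6)(6) − (4)(8) = 4
P_5→P_6: (4)(0) − (3)(6) = -18
P_6→P_7: (3)(1) − (0)(0) = 3
P_7→P_8: (0)(-6) − (-3)(1) = 3
P_8→P_9: (-3)(-5) − (-4)(-6) = -9
P_9→P_1: (-4)(4) − (-10)(-5) = -66
Σ = -142
Signed area = Σ/2 = -71 (negative ⇒ clockwise traversal).

-71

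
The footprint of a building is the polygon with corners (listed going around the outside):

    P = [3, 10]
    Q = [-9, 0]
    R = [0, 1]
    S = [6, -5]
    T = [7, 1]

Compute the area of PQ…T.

Σ = (90) + (-9) + (-6) + (41) + (67) = 183
Area = |Σ|/2 = 91.5.

91.5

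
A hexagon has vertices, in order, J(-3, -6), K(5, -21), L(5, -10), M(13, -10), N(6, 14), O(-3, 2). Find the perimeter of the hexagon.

84

|JK| = √((8)² + (-15)²) = √289 = 17
|KL| = √((0)² + (11)²) = √121 = 11
|LM| = √((8)² + (0)²) = √64 = 8
|MN| = √((-7)² + (24)²) = √625 = 25
|NO| = √((-9)² + (-12)²) = √225 = 15
|OJ| = √((0)² + (-8)²) = √64 = 8
Perimeter = 17 + 11 + 8 + 25 + 15 + 8 = 84.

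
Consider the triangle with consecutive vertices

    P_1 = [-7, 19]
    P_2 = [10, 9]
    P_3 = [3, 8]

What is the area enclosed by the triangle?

43.5

Apply the shoelace formula: 2A = Σ (x_i·y_{i+1} − x_{i+1}·y_i), indices taken mod 3.
P_1→P_2: (-7)(9) − (10)(19) = -253
P_2→P_3: (10)(8) − (3)(9) = 53
P_3→P_1: (3)(19) − (-7)(8) = 113
Σ = -87
Area = |Σ|/2 = 43.5.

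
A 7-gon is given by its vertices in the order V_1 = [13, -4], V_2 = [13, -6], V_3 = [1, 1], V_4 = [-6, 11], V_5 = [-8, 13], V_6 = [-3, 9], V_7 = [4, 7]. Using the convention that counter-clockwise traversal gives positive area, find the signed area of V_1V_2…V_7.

-88.5

V_1→V_2: (13)(-6) − (13)(-4) = -26
V_2→V_3: (13)(1) − (1)(-6) = 19
V_3→V_4: (1)(11) − (-6)(1) = 17
V_4→V_5: (-6)(13) − (-8)(11) = 10
V_5→V_6: (-8)(9) − (-3)(13) = -33
V_6→V_7: (-3)(7) − (4)(9) = -57
V_7→V_1: (4)(-4) − (13)(7) = -107
Σ = -177
Signed area = Σ/2 = -88.5 (negative ⇒ clockwise traversal).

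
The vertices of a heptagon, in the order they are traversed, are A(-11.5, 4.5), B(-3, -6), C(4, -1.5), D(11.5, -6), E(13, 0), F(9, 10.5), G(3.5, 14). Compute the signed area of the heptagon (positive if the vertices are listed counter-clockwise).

292.375

Σ = (82.5) + (28.5) + (-6.75) + (78) + (136.5) + (89.25) + (176.75) = 584.75
Signed area = Σ/2 = 292.375 (positive ⇒ counter-clockwise traversal).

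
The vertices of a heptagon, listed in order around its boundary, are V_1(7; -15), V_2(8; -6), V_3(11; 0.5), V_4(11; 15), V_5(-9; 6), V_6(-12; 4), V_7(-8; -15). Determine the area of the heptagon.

Apply the shoelace (surveyor's) formula: 2A = Σ (x_i·y_{i+1} − x_{i+1}·y_i), indices taken mod 7.
Σ = (78) + (70) + (159.5) + (201) + (36) + (212) + (225) = 981.5
Area = |Σ|/2 = 490.75.

490.75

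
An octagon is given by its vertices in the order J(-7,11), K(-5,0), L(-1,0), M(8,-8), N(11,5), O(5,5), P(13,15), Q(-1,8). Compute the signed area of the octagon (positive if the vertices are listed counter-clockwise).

197.5

Apply the shoelace (surveyor's) formula: 2A = Σ (x_i·y_{i+1} − x_{i+1}·y_i), indices taken mod 8.
Cross-terms: 55, 0, 8, 128, 30, 10, 119, 45  ⇒  Σ = 395
Signed area = Σ/2 = 197.5 (positive ⇒ counter-clockwise traversal).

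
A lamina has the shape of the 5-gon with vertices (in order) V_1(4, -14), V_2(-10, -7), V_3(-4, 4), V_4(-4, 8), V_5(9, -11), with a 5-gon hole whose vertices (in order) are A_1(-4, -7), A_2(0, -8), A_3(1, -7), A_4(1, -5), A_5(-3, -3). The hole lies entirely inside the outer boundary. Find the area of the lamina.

Outer boundary:
Apply the surveyor's formula: 2A = Σ (x_i·y_{i+1} − x_{i+1}·y_i), indices taken mod 5.
Cross-terms: -168, -68, -16, -28, -82  ⇒  Σ = -362
Area = |Σ|/2 = 181.
Hole:
Apply the shoelace (surveyor's) formula: 2A = Σ (x_i·y_{i+1} − x_{i+1}·y_i), indices taken mod 5.
A_1→A_2: (-4)(-8) − (0)(-7) = 32
A_2→A_3: (0)(-7) − (1)(-8) = 8
A_3→A_4: (1)(-5) − (1)(-7) = 2
A_4→A_5: (1)(-3) − (-3)(-5) = -18
A_5→A_1: (-3)(-7) − (-4)(-3) = 9
Σ = 33
Area = |Σ|/2 = 16.5.
Net area = 181 − 16.5 = 164.5.

164.5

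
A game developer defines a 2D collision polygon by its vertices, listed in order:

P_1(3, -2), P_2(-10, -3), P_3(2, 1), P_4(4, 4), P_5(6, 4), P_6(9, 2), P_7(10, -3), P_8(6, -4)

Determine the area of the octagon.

65

Apply Gauss's area formula: 2A = Σ (x_i·y_{i+1} − x_{i+1}·y_i), indices taken mod 8.
P_1→P_2: (3)(-3) − (-10)(-2) = -29
P_2→P_3: (-10)(1) − (2)(-3) = -4
P_3→P_4: (2)(4) − (4)(1) = 4
P_4→P_5: (4)(4) − (6)(4) = -8
P_5→P_6: (6)(2) − (9)(4) = -24
P_6→P_7: (9)(-3) − (10)(2) = -47
P_7→P_8: (10)(-4) − (6)(-3) = -22
P_8→P_1: (6)(-2) − (3)(-4) = 0
Σ = -130
Area = |Σ|/2 = 65.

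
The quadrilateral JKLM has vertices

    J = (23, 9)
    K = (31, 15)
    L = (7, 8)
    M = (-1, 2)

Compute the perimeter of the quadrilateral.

70

|JK| = √((8)² + (6)²) = √100 = 10
|KL| = √((-24)² + (-7)²) = √625 = 25
|LM| = √((-8)² + (-6)²) = √100 = 10
|MJ| = √((24)² + (7)²) = √625 = 25
Perimeter = 10 + 25 + 10 + 25 = 70.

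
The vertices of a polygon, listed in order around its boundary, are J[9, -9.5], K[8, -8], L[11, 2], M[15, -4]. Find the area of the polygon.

Apply the surveyor's formula: 2A = Σ (x_i·y_{i+1} − x_{i+1}·y_i), indices taken mod 4.
Σ = (4) + (104) + (-74) + (-106.5) = -72.5
Area = |Σ|/2 = 36.25.

36.25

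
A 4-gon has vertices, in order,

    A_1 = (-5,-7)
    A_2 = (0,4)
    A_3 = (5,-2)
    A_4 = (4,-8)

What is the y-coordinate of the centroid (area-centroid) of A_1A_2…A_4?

-68/21

Apply the shoelace formula. First the cross-terms c_i = x_i·y_{i+1} − x_{i+1}·y_i:
  -20, -20, -32, -68  ⇒  2A = -140, A = -70.
Then Σ (y_i + y_{i+1})·c_i = 1360, so ȳ = 1360 / (6·(-70)) = -68/21.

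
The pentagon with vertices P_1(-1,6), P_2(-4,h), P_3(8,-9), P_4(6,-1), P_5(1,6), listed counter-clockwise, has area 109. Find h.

Write out the shoelace sum; only the two edges meeting at P_2 involve h:
2·Area = [((-1)·h − (-4)·6) + ((-4)·(-9) − 8·h)] + 95
       = -9·h + 155 = 218
⇒ h = -7.

-7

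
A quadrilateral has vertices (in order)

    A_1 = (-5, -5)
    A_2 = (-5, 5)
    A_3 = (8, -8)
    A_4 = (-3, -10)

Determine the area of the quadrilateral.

94.5

Apply the shoelace formula: 2A = Σ (x_i·y_{i+1} − x_{i+1}·y_i), indices taken mod 4.
A_1→A_2: (-5)(5) − (-5)(-5) = -50
A_2→A_3: (-5)(-8) − (8)(5) = 0
A_3→A_4: (8)(-10) − (-3)(-8) = -104
A_4→A_1: (-3)(-5) − (-5)(-10) = -35
Σ = -189
Area = |Σ|/2 = 94.5.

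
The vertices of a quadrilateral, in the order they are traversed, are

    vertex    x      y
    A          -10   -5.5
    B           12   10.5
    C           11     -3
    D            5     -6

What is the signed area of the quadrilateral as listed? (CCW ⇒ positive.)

Apply the shoelace formula: 2A = Σ (x_i·y_{i+1} − x_{i+1}·y_i), indices taken mod 4.
A→B: (-10)(10.5) − (12)(-5.5) = -39
B→C: (12)(-3) − (11)(10.5) = -151.5
C→D: (11)(-6) − (5)(-3) = -51
D→A: (5)(-5.5) − (-10)(-6) = -87.5
Σ = -329
Signed area = Σ/2 = -164.5 (negative ⇒ clockwise traversal).

-164.5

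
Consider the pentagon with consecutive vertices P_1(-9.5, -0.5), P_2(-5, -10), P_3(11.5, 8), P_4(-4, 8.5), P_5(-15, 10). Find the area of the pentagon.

Σ = (92.5) + (75) + (129.75) + (87.5) + (102.5) = 487.25
Area = |Σ|/2 = 243.625.

243.625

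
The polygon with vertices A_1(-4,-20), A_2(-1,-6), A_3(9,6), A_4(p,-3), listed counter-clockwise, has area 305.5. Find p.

-23

The doubled signed area Σ (x_i y_{i+1} − x_{i+1} y_i) is linear in p.
With p=0 it equals 13; the coefficient of p is -26 (from the two edges through A_4).
So -26·p + 13 = 2·305.5 = 611 ⇒ p = -23.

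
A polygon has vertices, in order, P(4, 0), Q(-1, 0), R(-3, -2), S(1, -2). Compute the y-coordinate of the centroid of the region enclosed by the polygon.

-26/27

Apply Gauss's area formula. First the cross-terms c_i = x_i·y_{i+1} − x_{i+1}·y_i:
  0, 2, 8, 8  ⇒  2A = 18, A = 9.
Then Σ (y_i + y_{i+1})·c_i = -52, so ȳ = -52 / (6·9) = -26/27.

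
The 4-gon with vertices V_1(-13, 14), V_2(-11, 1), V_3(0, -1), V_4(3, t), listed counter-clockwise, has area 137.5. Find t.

6

The doubled signed area Σ (x_i y_{i+1} − x_{i+1} y_i) is linear in t.
With t=0 it equals 197; the coefficient of t is 13 (from the two edges through V_4).
So 13·t + 197 = 2·137.5 = 275 ⇒ t = 6.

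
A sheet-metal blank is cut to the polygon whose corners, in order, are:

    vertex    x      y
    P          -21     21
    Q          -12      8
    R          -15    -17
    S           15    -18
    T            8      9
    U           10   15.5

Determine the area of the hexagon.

890.75

Apply Gauss's area formula: 2A = Σ (x_i·y_{i+1} − x_{i+1}·y_i), indices taken mod 6.
Cross-terms: 84, 324, 525, 279, 34, 535.5  ⇒  Σ = 1781.5
Area = |Σ|/2 = 890.75.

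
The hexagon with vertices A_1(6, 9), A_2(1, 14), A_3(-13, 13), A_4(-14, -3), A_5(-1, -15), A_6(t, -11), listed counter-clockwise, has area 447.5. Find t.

5

Write out the shoelace sum; only the two edges meeting at A_6 involve t:
2·Area = [((-1)·(-11) − t·(-15)) + (t·9 − 6·(-11))] + 698
       = 24·t + 775 = 895
⇒ t = 5.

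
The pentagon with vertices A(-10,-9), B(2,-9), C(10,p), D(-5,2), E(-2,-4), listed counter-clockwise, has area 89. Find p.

Write out the shoelace sum; only the two edges meeting at C involve p:
2·Area = [(2·p − 10·(-9)) + (10·2 − (-5)·p)] + 110
       = 7·p + 220 = 178
⇒ p = -6.

-6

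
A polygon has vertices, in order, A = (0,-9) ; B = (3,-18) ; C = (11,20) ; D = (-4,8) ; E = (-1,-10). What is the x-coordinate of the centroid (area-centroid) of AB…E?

Apply the shoelace formula. First the cross-terms c_i = x_i·y_{i+1} − x_{i+1}·y_i:
  27, 258, 168, 48, 9  ⇒  2A = 510, A = 255.
Then Σ (x_i + x_{i+1})·c_i = 4620, so x̄ = 4620 / (6·255) = 154/51.

154/51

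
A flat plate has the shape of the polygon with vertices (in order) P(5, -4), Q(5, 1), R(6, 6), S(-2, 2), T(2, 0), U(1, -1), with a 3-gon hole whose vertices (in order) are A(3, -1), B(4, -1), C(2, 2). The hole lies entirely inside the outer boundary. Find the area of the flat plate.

32.5

Outer boundary:
P→Q: (5)(1) − (5)(-4) = 25
Q→R: (5)(6) − (6)(1) = 24
R→S: (6)(2) − (-2)(6) = 24
S→T: (-2)(0) − (2)(2) = -4
T→U: (2)(-1) − (1)(0) = -2
U→P: (1)(-4) − (5)(-1) = 1
Σ = 68
Area = |Σ|/2 = 34.
Hole:
Σ = (1) + (10) + (-8) = 3
Area = |Σ|/2 = 1.5.
Net area = 34 − 1.5 = 32.5.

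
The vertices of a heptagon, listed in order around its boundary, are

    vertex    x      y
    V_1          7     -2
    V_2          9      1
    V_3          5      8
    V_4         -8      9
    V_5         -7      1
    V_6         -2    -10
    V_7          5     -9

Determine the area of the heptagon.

Apply the shoelace formula: 2A = Σ (x_i·y_{i+1} − x_{i+1}·y_i), indices taken mod 7.
Cross-terms: 25, 67, 109, 55, 72, 68, 53  ⇒  Σ = 449
Area = |Σ|/2 = 224.5.

224.5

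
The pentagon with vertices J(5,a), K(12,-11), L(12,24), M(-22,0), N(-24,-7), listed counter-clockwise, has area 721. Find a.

Write out the shoelace sum; only the two edges meeting at J involve a:
2·Area = [((-24)·a − 5·(-7)) + (5·(-11) − 12·a)] + 1102
       = -36·a + 1082 = 1442
⇒ a = -10.

-10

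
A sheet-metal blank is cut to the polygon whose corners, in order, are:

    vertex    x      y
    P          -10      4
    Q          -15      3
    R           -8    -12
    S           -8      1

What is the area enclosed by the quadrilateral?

54

Apply the surveyor's formula: 2A = Σ (x_i·y_{i+1} − x_{i+1}·y_i), indices taken mod 4.
Cross-terms: 30, 204, -104, -22  ⇒  Σ = 108
Area = |Σ|/2 = 54.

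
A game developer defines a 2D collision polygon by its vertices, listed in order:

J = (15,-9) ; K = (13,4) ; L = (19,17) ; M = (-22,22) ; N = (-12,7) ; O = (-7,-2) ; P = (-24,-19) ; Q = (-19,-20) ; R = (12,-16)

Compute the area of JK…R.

J→K: (15)(4) − (13)(-9) = 177
K→L: (13)(17) − (19)(4) = 145
L→M: (19)(22) − (-22)(17) = 792
M→N: (-22)(7) − (-12)(22) = 110
N→O: (-12)(-2) − (-7)(7) = 73
O→P: (-7)(-19) − (-24)(-2) = 85
P→Q: (-24)(-20) − (-19)(-19) = 119
Q→R: (-19)(-16) − (12)(-20) = 544
R→J: (12)(-9) − (15)(-16) = 132
Σ = 2177
Area = |Σ|/2 = 1088.5.

1088.5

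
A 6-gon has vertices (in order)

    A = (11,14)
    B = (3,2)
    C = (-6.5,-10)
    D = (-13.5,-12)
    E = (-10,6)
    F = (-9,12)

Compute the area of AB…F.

309.5

Σ = (-20) + (-17) + (-57) + (-201) + (-66) + (-258) = -619
Area = |Σ|/2 = 309.5.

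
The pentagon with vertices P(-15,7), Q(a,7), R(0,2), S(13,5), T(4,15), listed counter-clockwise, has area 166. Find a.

The doubled signed area Σ (x_i y_{i+1} − x_{i+1} y_i) is linear in a.
With a=0 it equals 297; the coefficient of a is -5 (from the two edges through Q).
So -5·a + 297 = 2·166 = 332 ⇒ a = -7.

-7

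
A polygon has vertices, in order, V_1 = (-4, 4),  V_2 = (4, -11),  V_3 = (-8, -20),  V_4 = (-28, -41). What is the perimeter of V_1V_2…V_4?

|V_1V_2| = √((8)² + (-15)²) = √289 = 17
|V_2V_3| = √((-12)² + (-9)²) = √225 = 15
|V_3V_4| = √((-20)² + (-21)²) = √841 = 29
|V_4V_1| = √((24)² + (45)²) = √2601 = 51
Perimeter = 17 + 15 + 29 + 51 = 112.

112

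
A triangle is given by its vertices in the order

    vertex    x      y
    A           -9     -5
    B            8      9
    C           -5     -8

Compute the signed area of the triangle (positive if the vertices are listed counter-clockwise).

-53.5

Apply Gauss's area formula: 2A = Σ (x_i·y_{i+1} − x_{i+1}·y_i), indices taken mod 3.
Cross-terms: -41, -19, -47  ⇒  Σ = -107
Signed area = Σ/2 = -53.5 (negative ⇒ clockwise traversal).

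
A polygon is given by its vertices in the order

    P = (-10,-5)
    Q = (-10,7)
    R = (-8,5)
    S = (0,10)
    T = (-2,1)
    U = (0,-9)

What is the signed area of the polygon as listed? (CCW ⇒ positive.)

Σ = (-120) + (6) + (-80) + (20) + (18) + (-90) = -246
Signed area = Σ/2 = -123 (negative ⇒ clockwise traversal).

-123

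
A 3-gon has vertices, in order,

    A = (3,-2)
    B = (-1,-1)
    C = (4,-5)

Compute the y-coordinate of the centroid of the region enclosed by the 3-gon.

Apply the shoelace formula. First the cross-terms c_i = x_i·y_{i+1} − x_{i+1}·y_i:
  -5, 9, 7  ⇒  2A = 11, A = 5.5.
Then Σ (y_i + y_{i+1})·c_i = -88, so ȳ = -88 / (6·5.5) = -8/3.

-8/3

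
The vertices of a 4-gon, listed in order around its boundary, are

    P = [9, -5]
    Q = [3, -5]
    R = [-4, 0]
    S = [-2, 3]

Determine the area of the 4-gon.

39.5

Cross-terms: -30, -20, -12, -17  ⇒  Σ = -79
Area = |Σ|/2 = 39.5.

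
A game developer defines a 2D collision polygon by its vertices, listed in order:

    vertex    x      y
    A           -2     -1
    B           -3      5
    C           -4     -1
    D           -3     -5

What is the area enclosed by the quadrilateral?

Σ = (-13) + (23) + (17) + (-7) = 20
Area = |Σ|/2 = 10.

10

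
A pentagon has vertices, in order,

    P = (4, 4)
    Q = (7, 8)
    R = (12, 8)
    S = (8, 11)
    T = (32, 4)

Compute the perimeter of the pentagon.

|PQ| = √((3)² + (4)²) = √25 = 5
|QR| = √((5)² + (0)²) = √25 = 5
|RS| = √((-4)² + (3)²) = √25 = 5
|ST| = √((24)² + (-7)²) = √625 = 25
|TP| = √((-28)² + (0)²) = √784 = 28
Perimeter = 5 + 5 + 5 + 25 + 28 = 68.

68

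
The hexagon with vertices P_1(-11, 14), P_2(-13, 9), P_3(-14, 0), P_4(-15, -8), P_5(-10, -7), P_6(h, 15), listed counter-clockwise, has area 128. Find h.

-5

The doubled signed area Σ (x_i y_{i+1} − x_{i+1} y_i) is linear in h.
With h=0 it equals 361; the coefficient of h is 21 (from the two edges through P_6).
So 21·h + 361 = 2·128 = 256 ⇒ h = -5.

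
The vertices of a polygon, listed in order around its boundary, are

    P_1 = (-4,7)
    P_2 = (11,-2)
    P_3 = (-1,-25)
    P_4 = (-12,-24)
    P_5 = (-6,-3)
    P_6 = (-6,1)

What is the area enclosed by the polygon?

396

Apply Gauss's area formula: 2A = Σ (x_i·y_{i+1} − x_{i+1}·y_i), indices taken mod 6.
Σ = (-69) + (-277) + (-276) + (-108) + (-24) + (-38) = -792
Area = |Σ|/2 = 396.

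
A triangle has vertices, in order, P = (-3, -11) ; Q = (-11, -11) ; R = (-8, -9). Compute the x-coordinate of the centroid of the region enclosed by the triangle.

-22/3

Apply the shoelace formula. First the cross-terms c_i = x_i·y_{i+1} − x_{i+1}·y_i:
  -88, 11, 61  ⇒  2A = -16, A = -8.
Then Σ (x_i + x_{i+1})·c_i = 352, so x̄ = 352 / (6·(-8)) = -22/3.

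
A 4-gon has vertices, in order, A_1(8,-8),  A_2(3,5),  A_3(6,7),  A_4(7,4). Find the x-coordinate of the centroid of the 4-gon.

511/87

Apply Gauss's area formula. First the cross-terms c_i = x_i·y_{i+1} − x_{i+1}·y_i:
  64, -9, -25, -88  ⇒  2A = -58, A = -29.
Then Σ (x_i + x_{i+1})·c_i = -1022, so x̄ = -1022 / (6·(-29)) = 511/87.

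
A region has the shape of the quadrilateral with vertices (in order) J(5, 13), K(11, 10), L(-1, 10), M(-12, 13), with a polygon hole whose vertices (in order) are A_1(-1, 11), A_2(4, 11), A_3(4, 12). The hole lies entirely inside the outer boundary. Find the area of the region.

Outer boundary:
Apply the shoelace (surveyor's) formula: 2A = Σ (x_i·y_{i+1} − x_{i+1}·y_i), indices taken mod 4.
J→K: (5)(10) − (11)(13) = -93
K→L: (11)(10) − (-1)(10) = 120
L→M: (-1)(13) − (-12)(10) = 107
M→J: (-12)(13) − (5)(13) = -221
Σ = -87
Area = |Σ|/2 = 43.5.
Hole:
A_1→A_2: (-1)(11) − (4)(11) = -55
A_2→A_3: (4)(12) − (4)(11) = 4
A_3→A_1: (4)(11) − (-1)(12) = 56
Σ = 5
Area = |Σ|/2 = 2.5.
Net area = 43.5 − 2.5 = 41.

41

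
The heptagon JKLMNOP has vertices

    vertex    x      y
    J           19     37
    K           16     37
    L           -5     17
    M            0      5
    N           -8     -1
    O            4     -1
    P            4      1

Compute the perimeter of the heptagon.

|JK| = √((-3)² + (0)²) = √9 = 3
|KL| = √((-21)² + (-20)²) = √841 = 29
|LM| = √((5)² + (-12)²) = √169 = 13
|MN| = √((-8)² + (-6)²) = √100 = 10
|NO| = √((12)² + (0)²) = √144 = 12
|OP| = √((0)² + (2)²) = √4 = 2
|PJ| = √((15)² + (36)²) = √1521 = 39
Perimeter = 3 + 29 + 13 + 10 + 12 + 2 + 39 = 108.

108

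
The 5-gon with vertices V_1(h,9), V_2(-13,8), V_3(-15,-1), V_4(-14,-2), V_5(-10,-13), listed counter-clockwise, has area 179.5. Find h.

1

Write out the shoelace sum; only the two edges meeting at V_1 involve h:
2·Area = [((-10)·9 − h·(-13)) + (h·8 − (-13)·9)] + 311
       = 21·h + 338 = 359
⇒ h = 1.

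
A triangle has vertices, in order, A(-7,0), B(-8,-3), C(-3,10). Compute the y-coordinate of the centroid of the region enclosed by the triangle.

Apply the shoelace formula. First the cross-terms c_i = x_i·y_{i+1} − x_{i+1}·y_i:
  21, -89, 70  ⇒  2A = 2, A = 1.
Then Σ (y_i + y_{i+1})·c_i = 14, so ȳ = 14 / (6·1) = 7/3.

7/3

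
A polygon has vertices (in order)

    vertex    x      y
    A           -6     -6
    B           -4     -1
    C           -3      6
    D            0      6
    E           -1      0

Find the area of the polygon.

Apply the shoelace (surveyor's) formula: 2A = Σ (x_i·y_{i+1} − x_{i+1}·y_i), indices taken mod 5.
A→B: (-6)(-1) − (-4)(-6) = -18
B→C: (-4)(6) − (-3)(-1) = -27
C→D: (-3)(6) − (0)(6) = -18
D→E: (0)(0) − (-1)(6) = 6
E→A: (-1)(-6) − (-6)(0) = 6
Σ = -51
Area = |Σ|/2 = 25.5.

25.5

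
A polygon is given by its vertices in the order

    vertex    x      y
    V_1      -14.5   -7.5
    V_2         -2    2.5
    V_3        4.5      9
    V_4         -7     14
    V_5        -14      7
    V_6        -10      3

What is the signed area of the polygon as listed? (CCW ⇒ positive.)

169.5

Apply Gauss's area formula: 2A = Σ (x_i·y_{i+1} − x_{i+1}·y_i), indices taken mod 6.
Σ = (-51.25) + (-29.25) + (126) + (147) + (28) + (118.5) = 339
Signed area = Σ/2 = 169.5 (positive ⇒ counter-clockwise traversal).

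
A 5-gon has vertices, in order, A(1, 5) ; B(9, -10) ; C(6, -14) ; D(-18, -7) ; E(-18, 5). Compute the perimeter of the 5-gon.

|AB| = √((8)² + (-15)²) = √289 = 17
|BC| = √((-3)² + (-4)²) = √25 = 5
|CD| = √((-24)² + (7)²) = √625 = 25
|DE| = √((0)² + (12)²) = √144 = 12
|EA| = √((19)² + (0)²) = √361 = 19
Perimeter = 17 + 5 + 25 + 12 + 19 = 78.

78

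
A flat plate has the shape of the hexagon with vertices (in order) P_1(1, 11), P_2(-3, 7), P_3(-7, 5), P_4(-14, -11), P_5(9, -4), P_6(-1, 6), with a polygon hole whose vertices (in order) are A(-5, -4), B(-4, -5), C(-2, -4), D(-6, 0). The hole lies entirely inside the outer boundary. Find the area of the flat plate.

Outer boundary:
Apply the surveyor's formula: 2A = Σ (x_i·y_{i+1} − x_{i+1}·y_i), indices taken mod 6.
Σ = (40) + (34) + (147) + (155) + (50) + (-17) = 409
Area = |Σ|/2 = 204.5.
Hole:
Σ = (9) + (6) + (-24) + (24) = 15
Area = |Σ|/2 = 7.5.
Net area = 204.5 − 7.5 = 197.

197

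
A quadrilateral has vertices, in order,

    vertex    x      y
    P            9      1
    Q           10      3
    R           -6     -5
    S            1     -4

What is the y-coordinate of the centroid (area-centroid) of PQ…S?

-80/51

Apply the shoelace formula. First the cross-terms c_i = x_i·y_{i+1} − x_{i+1}·y_i:
  17, -32, 29, 37  ⇒  2A = 51, A = 25.5.
Then Σ (y_i + y_{i+1})·c_i = -240, so ȳ = -240 / (6·25.5) = -80/51.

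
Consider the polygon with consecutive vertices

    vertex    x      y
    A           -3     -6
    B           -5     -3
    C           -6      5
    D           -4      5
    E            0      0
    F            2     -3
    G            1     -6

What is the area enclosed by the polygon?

Apply the shoelace formula: 2A = Σ (x_i·y_{i+1} − x_{i+1}·y_i), indices taken mod 7.
Cross-terms: -21, -43, -10, 0, 0, -9, -24  ⇒  Σ = -107
Area = |Σ|/2 = 53.5.

53.5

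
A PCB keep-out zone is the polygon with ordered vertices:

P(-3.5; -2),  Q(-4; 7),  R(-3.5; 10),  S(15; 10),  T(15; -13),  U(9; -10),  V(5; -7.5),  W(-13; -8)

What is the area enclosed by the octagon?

384

Apply the surveyor's formula: 2A = Σ (x_i·y_{i+1} − x_{i+1}·y_i), indices taken mod 8.
Σ = (-32.5) + (-15.5) + (-185) + (-345) + (-33) + (-17.5) + (-137.5) + (-2) = -768
Area = |Σ|/2 = 384.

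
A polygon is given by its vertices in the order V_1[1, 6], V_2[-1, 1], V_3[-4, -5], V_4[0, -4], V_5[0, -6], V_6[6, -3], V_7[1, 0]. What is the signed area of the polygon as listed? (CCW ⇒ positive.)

Cross-terms: 7, 9, 16, 0, 36, 3, 6  ⇒  Σ = 77
Signed area = Σ/2 = 38.5 (positive ⇒ counter-clockwise traversal).

38.5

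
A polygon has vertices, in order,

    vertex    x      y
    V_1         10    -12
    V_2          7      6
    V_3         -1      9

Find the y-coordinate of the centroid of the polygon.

Apply the shoelace formula. First the cross-terms c_i = x_i·y_{i+1} − x_{i+1}·y_i:
  144, 69, -78  ⇒  2A = 135, A = 67.5.
Then Σ (y_i + y_{i+1})·c_i = 405, so ȳ = 405 / (6·67.5) = 1.

1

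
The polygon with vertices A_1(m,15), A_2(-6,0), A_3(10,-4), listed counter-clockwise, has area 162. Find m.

15

The doubled signed area Σ (x_i y_{i+1} − x_{i+1} y_i) is linear in m.
With m=0 it equals 264; the coefficient of m is 4 (from the two edges through A_1).
So 4·m + 264 = 2·162 = 324 ⇒ m = 15.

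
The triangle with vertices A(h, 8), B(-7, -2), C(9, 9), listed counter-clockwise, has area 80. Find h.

-7

Write out the shoelace sum; only the two edges meeting at A involve h:
2·Area = [(9·8 − h·9) + (h·(-2) − (-7)·8)] + -45
       = -11·h + 83 = 160
⇒ h = -7.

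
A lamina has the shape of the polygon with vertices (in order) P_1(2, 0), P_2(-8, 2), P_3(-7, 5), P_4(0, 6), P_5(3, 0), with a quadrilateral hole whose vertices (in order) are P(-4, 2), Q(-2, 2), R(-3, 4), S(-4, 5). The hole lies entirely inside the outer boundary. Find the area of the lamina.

37.5

Outer boundary:
Apply the shoelace (surveyor's) formula: 2A = Σ (x_i·y_{i+1} − x_{i+1}·y_i), indices taken mod 5.
Cross-terms: 4, -26, -42, -18, 0  ⇒  Σ = -82
Area = |Σ|/2 = 41.
Hole:
Apply the surveyor's formula: 2A = Σ (x_i·y_{i+1} − x_{i+1}·y_i), indices taken mod 4.
Cross-terms: -4, -2, 1, 12  ⇒  Σ = 7
Area = |Σ|/2 = 3.5.
Net area = 41 − 3.5 = 37.5.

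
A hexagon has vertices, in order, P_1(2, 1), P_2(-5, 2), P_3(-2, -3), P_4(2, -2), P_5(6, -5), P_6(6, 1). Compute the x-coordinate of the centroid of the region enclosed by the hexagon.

Apply the shoelace formula. First the cross-terms c_i = x_i·y_{i+1} − x_{i+1}·y_i:
  9, 19, 10, 2, 36, 4  ⇒  2A = 80, A = 40.
Then Σ (x_i + x_{i+1})·c_i = 320, so x̄ = 320 / (6·40) = 4/3.

4/3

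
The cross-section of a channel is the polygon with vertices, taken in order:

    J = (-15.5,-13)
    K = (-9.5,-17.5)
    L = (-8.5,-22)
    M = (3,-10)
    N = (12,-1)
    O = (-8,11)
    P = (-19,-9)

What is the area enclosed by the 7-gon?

Σ = (147.75) + (60.25) + (151) + (117) + (124) + (281) + (107.5) = 988.5
Area = |Σ|/2 = 494.25.

494.25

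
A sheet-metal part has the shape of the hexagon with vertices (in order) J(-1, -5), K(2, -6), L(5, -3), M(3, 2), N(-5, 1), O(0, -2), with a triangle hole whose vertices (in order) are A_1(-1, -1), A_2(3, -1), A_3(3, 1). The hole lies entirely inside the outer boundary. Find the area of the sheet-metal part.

Outer boundary:
Σ = (16) + (24) + (19) + (13) + (10) + (-2) = 80
Area = |Σ|/2 = 40.
Hole:
A_1→A_2: (-1)(-1) − (3)(-1) = 4
A_2→A_3: (3)(1) − (3)(-1) = 6
A_3→A_1: (3)(-1) − (-1)(1) = -2
Σ = 8
Area = |Σ|/2 = 4.
Net area = 40 − 4 = 36.

36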